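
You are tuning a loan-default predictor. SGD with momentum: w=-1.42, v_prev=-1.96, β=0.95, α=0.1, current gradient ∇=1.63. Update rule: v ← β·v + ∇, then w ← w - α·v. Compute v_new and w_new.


v_new = 0.95·-1.96 + 1.63 = -1.862 + 1.63 = -0.232
w_new = -1.42 - 0.1·-0.232 = -1.42 + 0.0232 = -1.3968

v_new=-0.232, w_new=-1.3968


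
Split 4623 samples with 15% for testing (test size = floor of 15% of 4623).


Test = ⌊4623·15/100⌋ = 693
Train = 4623 - 693 = 3930

Train: 3930, Test: 693


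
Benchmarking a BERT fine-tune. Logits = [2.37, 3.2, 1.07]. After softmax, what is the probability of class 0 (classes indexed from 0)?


Exponentials: e^2.37=10.6974, e^3.2=24.5325, e^1.07=2.9154
Sum = 38.1453
Softmax = [0.2804, 0.6431, 0.0764]
p[0] = 10.6974/38.1453 = 0.2804

0.2804


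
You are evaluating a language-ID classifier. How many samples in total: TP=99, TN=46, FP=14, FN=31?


Total = TP + TN + FP + FN
= 99 + 46 + 14 + 31
= 190
(Predicted positive: 113, predicted negative: 77)

190


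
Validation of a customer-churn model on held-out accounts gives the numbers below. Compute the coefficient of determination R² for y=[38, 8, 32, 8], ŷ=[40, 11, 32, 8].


ȳ = 21.5
SS_res = Σ(y-ŷ)² = 13
SS_tot = Σ(y-ȳ)² = 747
R² = 1 - SS_res/SS_tot = 1 - 0.0174 = 0.9826

0.9826


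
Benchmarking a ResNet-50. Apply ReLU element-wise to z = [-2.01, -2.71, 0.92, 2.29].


ReLU(-2.01) = max(0, -2.01) = 0.0
ReLU(-2.71) = max(0, -2.71) = 0.0
ReLU(0.92) = max(0, 0.92) = 0.92
ReLU(2.29) = max(0, 2.29) = 2.29
result = [0.0, 0.0, 0.92, 2.29]

[0.0, 0.0, 0.92, 2.29]


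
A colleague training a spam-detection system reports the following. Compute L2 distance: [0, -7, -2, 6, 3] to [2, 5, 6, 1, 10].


d = √((0-2)² + (-7-5)² + (-2-6)² + (6-1)² + (3-10)²)
  = √(4 + 144 + 64 + 25 + 49)
  = √286 = 16.9115

16.9115


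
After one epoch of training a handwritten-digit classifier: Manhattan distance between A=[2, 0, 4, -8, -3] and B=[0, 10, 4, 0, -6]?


d = |2-0| + |0-10| + |4-4| + |-8-0| + |-3+ 6|
  = 2 + 10 + 0 + 8 + 3
  = 23

23


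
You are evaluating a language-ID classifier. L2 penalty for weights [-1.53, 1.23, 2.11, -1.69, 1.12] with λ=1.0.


‖w‖₂² = (-1.53)² + (1.23)² + (2.11)² + (-1.69)² + (1.12)²
     = 2.3409 + 1.5129 + 4.4521 + 2.8561 + 1.2544
     = 12.4164
λ·‖w‖₂² = 1.0·12.4164 = 12.4164

12.4164


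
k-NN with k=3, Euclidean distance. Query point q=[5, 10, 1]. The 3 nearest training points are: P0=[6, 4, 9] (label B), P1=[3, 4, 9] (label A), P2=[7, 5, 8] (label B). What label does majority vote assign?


d(q,P0) = 10.0499  (label B)
d(q,P1) = 10.198  (label A)
d(q,P2) = 8.8318  (label B)
Votes: A=1, B=2
Majority → B

B


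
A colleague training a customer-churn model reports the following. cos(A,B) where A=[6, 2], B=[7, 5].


A·B = 6·7 + 2·5 = 52
‖A‖ = √40 = 6.3246, ‖B‖ = √74 = 8.6023
cos = 52/(√40·√74) = 52/√2960 = 0.9558

0.9558


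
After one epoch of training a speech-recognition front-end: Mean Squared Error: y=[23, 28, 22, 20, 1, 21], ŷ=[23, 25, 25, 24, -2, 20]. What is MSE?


Squared errors: (23-23)²=0, (28-25)²=9, (22-25)²=9, (20-24)²=16, (1+ 2)²=9, (21-20)²=1
Sum = 44
MSE = 44/6 = 22/3

22/3


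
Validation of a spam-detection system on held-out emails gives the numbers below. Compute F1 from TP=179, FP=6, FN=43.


Precision = 179/185 = 0.9676
Recall = 179/222 = 0.8063
F1 = 2·P·R/(P+R) = 2·TP/(2·TP+FP+FN) = 358/(358+6+43) = 358/407 = 0.8796

0.8796


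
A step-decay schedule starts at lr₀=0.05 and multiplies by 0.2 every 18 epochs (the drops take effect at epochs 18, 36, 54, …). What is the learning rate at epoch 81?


n_drops = ⌊81/18⌋ = 4
lr = 0.05·0.2^4 = 0.05·0.0016 = 0.00008

0.00008


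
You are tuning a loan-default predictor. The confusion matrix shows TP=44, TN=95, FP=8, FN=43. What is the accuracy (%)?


Accuracy = (TP+TN)/(TP+TN+FP+FN)
= (44+95)/(190)
= 139/190 = 73.16%

73.16%


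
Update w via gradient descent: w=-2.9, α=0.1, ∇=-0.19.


w_new = w - α·∇
= -2.9 - 0.1·-0.19
= -2.9 + 0.019
= -2.881

-2.881


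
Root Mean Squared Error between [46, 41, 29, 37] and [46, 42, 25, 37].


MSE = 17/4 = 4.25
RMSE = √(17/4) = 2.0616

2.0616


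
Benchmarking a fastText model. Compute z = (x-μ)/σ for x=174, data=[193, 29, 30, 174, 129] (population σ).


μ = 111, σ = 69.7166
z = (174 - 111)/69.7166 = 0.9037

0.9037


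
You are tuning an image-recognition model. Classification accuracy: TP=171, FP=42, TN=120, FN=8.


Accuracy = (TP+TN)/(TP+TN+FP+FN)
= (171+120)/(341)
= 291/341 = 85.34%

85.34%


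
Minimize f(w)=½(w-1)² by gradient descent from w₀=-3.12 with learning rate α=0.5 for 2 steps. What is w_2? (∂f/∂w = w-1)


step 1: grad = -3.12-1 = -4.12; w = -3.12 - 0.5·(-4.12) = -1.06
step 2: grad = -1.06-1 = -2.06; w = -1.06 - 0.5·(-2.06) = -0.03

-0.03


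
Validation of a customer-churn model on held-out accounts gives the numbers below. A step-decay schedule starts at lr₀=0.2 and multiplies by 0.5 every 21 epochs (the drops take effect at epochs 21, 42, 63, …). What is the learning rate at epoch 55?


n_drops = ⌊55/21⌋ = 2
lr = 0.2·0.5^2 = 0.2·0.25 = 0.05

0.05


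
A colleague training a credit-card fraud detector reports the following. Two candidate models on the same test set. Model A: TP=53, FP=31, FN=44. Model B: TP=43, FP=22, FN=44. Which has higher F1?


Model A: P=53/84=0.631, R=53/97=0.5464, F1=2PR/(P+R)=2TP/(2TP+FP+FN)=106/181=0.5856
Model B: P=43/65=0.6615, R=43/87=0.4943, F1=2PR/(P+R)=2TP/(2TP+FP+FN)=86/152=0.5658
0.5856 > 0.5658 → Model A

Model A


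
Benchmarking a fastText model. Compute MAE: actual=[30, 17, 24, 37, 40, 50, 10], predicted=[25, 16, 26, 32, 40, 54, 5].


Absolute errors: |30-25|=5, |17-16|=1, |24-26|=2, |37-32|=5, |40-40|=0, |50-54|=4, |10-5|=5
Sum = 22
MAE = 22/7 = 22/7

22/7


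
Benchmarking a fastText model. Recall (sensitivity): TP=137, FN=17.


Recall = TP/(TP+FN)
= 137/(137+17)
= 137/154 = 88.96%

88.96%


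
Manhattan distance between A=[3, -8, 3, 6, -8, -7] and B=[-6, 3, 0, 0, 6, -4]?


d = |3+ 6| + |-8-3| + |3-0| + |6-0| + |-8-6| + |-7+ 4|
  = 9 + 11 + 3 + 6 + 14 + 3
  = 46

46


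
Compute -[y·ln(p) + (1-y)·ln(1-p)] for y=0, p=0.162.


BCE = -[y·ln(p) + (1-y)·ln(1-p)]
= -0 - 1·ln(1-0.162)
= -ln(0.838) = 0.1767

0.1767


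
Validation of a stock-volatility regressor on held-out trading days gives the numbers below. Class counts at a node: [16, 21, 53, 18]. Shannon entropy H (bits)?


Probabilities: [16/108, 21/108, 53/108, 18/108] ≈ [0.1481, 0.1944, 0.4907, 0.1667]
H = -((16/108)·log₂(16/108) + (21/108)·log₂(21/108) + (53/108)·log₂(53/108) + (18/108)·log₂(18/108))
  = 1.8023 bits

1.8023 bits


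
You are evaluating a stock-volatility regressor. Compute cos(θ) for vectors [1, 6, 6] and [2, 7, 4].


A·B = 1·2 + 6·7 + 6·4 = 68
‖A‖ = √73 = 8.544, ‖B‖ = √69 = 8.3066
cos = 68/(√73·√69) = 68/√5037 = 0.9581

0.9581


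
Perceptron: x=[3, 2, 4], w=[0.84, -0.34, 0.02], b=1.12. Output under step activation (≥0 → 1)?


z = (3)·(0.84) + (2)·(-0.34) + (4)·(0.02) + 1.12
  = 3.04
step(z) = 1 (z≥0)

1


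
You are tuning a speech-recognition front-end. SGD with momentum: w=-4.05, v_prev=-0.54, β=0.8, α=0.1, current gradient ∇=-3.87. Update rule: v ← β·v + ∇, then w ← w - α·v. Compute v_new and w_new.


v_new = 0.8·-0.54 - 3.87 = -0.432 - 3.87 = -4.302
w_new = -4.05 - 0.1·-4.302 = -4.05 + 0.4302 = -3.6198

v_new=-4.302, w_new=-3.6198


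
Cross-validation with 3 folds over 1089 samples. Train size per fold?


Fold size = 1089/3 = 363
Training per fold = 1089 - 363 = 726

726


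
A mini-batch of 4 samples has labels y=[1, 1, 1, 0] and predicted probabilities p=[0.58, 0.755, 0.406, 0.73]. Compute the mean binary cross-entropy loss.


L[0] = -ln(0.58) = 0.5447
L[1] = -ln(0.755) = 0.281
L[2] = -ln(0.406) = 0.9014
L[3] = -ln(1-0.73) = -ln(0.27) = 1.3093
mean = (0.5447 + 0.281 + 0.9014 + 1.3093)/4 = 0.7591

0.7591


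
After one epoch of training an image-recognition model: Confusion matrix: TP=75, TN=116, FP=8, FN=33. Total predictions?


Total = TP + TN + FP + FN
= 75 + 116 + 8 + 33
= 232
(Predicted positive: 83, predicted negative: 149)

232


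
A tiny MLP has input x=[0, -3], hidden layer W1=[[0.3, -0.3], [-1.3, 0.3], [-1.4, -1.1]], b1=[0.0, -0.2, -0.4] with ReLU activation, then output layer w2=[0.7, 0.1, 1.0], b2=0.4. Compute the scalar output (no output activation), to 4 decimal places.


z1[0] = (0.3)·(0) + (-0.3)·(-3) + 0.0 = 0.9
z1[1] = (-1.3)·(0) + (0.3)·(-3) - 0.2 = -1.1
z1[2] = (-1.4)·(0) + (-1.1)·(-3) - 0.4 = 2.9
h = ReLU(z1) = [0.9, 0.0, 2.9]
output = (0.7)·(0.9) + (0.1)·(0.0) + (1.0)·(2.9) + 0.4 = 3.93

3.93


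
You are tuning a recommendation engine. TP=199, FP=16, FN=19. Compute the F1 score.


Precision = 199/215 = 0.9256
Recall = 199/218 = 0.9128
F1 = 2·P·R/(P+R) = 2·TP/(2·TP+FP+FN) = 398/(398+16+19) = 398/433 = 0.9192

0.9192


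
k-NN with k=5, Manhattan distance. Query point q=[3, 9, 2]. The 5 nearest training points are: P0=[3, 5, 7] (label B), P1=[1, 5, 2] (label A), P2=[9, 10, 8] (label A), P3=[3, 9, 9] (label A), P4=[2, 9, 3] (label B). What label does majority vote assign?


d(q,P0) = 9  (label B)
d(q,P1) = 6  (label A)
d(q,P2) = 13  (label A)
d(q,P3) = 7  (label A)
d(q,P4) = 2  (label B)
Votes: A=3, B=2
Majority → A

A


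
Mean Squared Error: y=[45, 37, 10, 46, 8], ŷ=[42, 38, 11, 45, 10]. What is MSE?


Squared errors: (45-42)²=9, (37-38)²=1, (10-11)²=1, (46-45)²=1, (8-10)²=4
Sum = 16
MSE = 16/5 = 16/5

16/5


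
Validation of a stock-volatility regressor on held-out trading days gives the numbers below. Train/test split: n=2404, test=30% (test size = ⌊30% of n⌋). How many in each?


Test = ⌊2404·30/100⌋ = 721
Train = 2404 - 721 = 1683

Train: 1683, Test: 721


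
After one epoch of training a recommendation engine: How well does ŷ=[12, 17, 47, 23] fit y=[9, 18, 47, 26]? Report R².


ȳ = 25
SS_res = Σ(y-ŷ)² = 19
SS_tot = Σ(y-ȳ)² = 790
R² = 1 - SS_res/SS_tot = 1 - 0.0241 = 0.9759

0.9759


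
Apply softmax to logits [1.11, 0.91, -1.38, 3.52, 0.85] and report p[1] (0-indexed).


Exponentials: e^1.11=3.0344, e^0.91=2.4843, e^-1.38=0.2516, e^3.52=33.7844, e^0.85=2.3396
Sum = 41.8943
Softmax = [0.0724, 0.0593, 0.006, 0.8064, 0.0558]
p[1] = 2.4843/41.8943 = 0.0593

0.0593


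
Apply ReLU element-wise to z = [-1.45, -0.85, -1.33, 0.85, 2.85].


ReLU(-1.45) = max(0, -1.45) = 0.0
ReLU(-0.85) = max(0, -0.85) = 0.0
ReLU(-1.33) = max(0, -1.33) = 0.0
ReLU(0.85) = max(0, 0.85) = 0.85
ReLU(2.85) = max(0, 2.85) = 2.85
result = [0.0, 0.0, 0.0, 0.85, 2.85]

[0.0, 0.0, 0.0, 0.85, 2.85]


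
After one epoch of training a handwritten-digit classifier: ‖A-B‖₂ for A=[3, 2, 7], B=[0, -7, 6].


d = √((3-0)² + (2+ 7)² + (7-6)²)
  = √(9 + 81 + 1)
  = √91 = 9.5394

9.5394


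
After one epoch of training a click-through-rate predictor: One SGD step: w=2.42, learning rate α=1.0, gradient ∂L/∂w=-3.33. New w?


w_new = w - α·∇
= 2.42 - 1.0·-3.33
= 2.42 + 3.33
= 5.75

5.75


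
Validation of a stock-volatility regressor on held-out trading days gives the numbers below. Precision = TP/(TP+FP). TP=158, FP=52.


Precision = TP/(TP+FP)
= 158/(158+52)
= 158/210 = 75.24%

75.24%


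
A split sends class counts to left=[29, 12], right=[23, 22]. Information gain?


Parent = [52, 34], H_parent = 0.9682
H_left = 0.8722 (n=41), H_right = 0.9996 (n=45)
H_children = (41/86)·0.8722 + (45/86)·0.9996 = 0.9389
IG = 0.9682 - 0.9389 = 0.0293

0.0293


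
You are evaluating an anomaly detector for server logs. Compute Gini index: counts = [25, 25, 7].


Probabilities: [25/57, 25/57, 7/57] ≈ [0.4386, 0.4386, 0.1228]
Σpᵢ² = (625 + 625 + 49)/57² = 1299/3249
Gini = 1 - Σpᵢ² = 1 - 1299/3249 = 0.6002

0.6002


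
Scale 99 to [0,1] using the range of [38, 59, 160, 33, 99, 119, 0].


min=0, max=160
(99-0)/(160-0) = 99/160 = 0.6188

0.6188


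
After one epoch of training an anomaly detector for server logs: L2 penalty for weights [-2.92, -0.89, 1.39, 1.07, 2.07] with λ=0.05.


‖w‖₂² = (-2.92)² + (-0.89)² + (1.39)² + (1.07)² + (2.07)²
     = 8.5264 + 0.7921 + 1.9321 + 1.1449 + 4.2849
     = 16.6804
λ·‖w‖₂² = 0.05·16.6804 = 0.83402

0.83402


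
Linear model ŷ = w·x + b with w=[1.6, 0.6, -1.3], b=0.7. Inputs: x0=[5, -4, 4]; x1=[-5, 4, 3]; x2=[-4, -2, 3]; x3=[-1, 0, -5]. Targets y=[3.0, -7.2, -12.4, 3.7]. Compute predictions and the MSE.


ŷ0 = (1.6)·(5) + (0.6)·(-4) + (-1.3)·(4) + 0.7 = 1.1
ŷ1 = (1.6)·(-5) + (0.6)·(4) + (-1.3)·(3) + 0.7 = -8.8
ŷ2 = (1.6)·(-4) + (0.6)·(-2) + (-1.3)·(3) + 0.7 = -10.8
ŷ3 = (1.6)·(-1) + (0.6)·(0) + (-1.3)·(-5) + 0.7 = 5.6
errors² = [3.61, 2.56, 2.56, 3.61]
MSE = 12.3400/4 = 3.085

3.085


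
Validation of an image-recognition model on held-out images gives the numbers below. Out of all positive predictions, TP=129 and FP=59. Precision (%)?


Precision = TP/(TP+FP)
= 129/(129+59)
= 129/188 = 68.62%

68.62%


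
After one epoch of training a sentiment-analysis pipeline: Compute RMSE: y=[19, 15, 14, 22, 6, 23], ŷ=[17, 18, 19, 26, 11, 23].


MSE = 79/6 = 13.1667
RMSE = √(79/6) = 3.6286

3.6286


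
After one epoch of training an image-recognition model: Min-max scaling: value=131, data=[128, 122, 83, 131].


min=83, max=131
(131-83)/(131-83) = 48/48 = 1.0

1.0


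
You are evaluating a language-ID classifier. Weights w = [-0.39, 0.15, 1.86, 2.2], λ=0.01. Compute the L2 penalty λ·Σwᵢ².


‖w‖₂² = (-0.39)² + (0.15)² + (1.86)² + (2.2)²
     = 0.1521 + 0.0225 + 3.4596 + 4.84
     = 8.4742
λ·‖w‖₂² = 0.01·8.4742 = 0.084742

0.084742


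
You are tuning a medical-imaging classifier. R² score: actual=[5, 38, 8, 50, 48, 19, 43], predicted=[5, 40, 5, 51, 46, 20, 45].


ȳ = 30.1429
SS_res = Σ(y-ŷ)² = 23
SS_tot = Σ(y-ȳ)² = 2186.86
R² = 1 - SS_res/SS_tot = 1 - 0.0105 = 0.9895

0.9895


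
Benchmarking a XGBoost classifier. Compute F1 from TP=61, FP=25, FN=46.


Precision = 61/86 = 0.7093
Recall = 61/107 = 0.5701
F1 = 2·P·R/(P+R) = 2·TP/(2·TP+FP+FN) = 122/(122+25+46) = 122/193 = 0.6321

0.6321


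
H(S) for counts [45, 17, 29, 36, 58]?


Probabilities: [45/185, 17/185, 29/185, 36/185, 58/185] ≈ [0.2432, 0.0919, 0.1568, 0.1946, 0.3135]
H = -((45/185)·log₂(45/185) + (17/185)·log₂(17/185) + (29/185)·log₂(29/185) + (36/185)·log₂(36/185) + (58/185)·log₂(58/185))
  = 2.2158 bits

2.2158 bits


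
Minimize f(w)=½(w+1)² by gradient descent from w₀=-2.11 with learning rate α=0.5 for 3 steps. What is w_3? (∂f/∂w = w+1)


step 1: grad = -2.11+1 = -1.11; w = -2.11 - 0.5·(-1.11) = -1.555
step 2: grad = -1.555+1 = -0.555; w = -1.555 - 0.5·(-0.555) = -1.2775
step 3: grad = -1.2775+1 = -0.2775; w = -1.2775 - 0.5·(-0.2775) = -1.13875

-1.13875


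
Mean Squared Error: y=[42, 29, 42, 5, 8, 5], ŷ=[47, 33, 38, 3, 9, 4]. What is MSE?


Squared errors: (42-47)²=25, (29-33)²=16, (42-38)²=16, (5-3)²=4, (8-9)²=1, (5-4)²=1
Sum = 63
MSE = 63/6 = 21/2

21/2


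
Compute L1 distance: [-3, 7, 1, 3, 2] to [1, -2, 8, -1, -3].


d = |-3-1| + |7+ 2| + |1-8| + |3+ 1| + |2+ 3|
  = 4 + 9 + 7 + 4 + 5
  = 29

29


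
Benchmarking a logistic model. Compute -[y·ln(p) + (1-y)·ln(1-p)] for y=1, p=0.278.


BCE = -[y·ln(p) + (1-y)·ln(1-p)]
= -1·ln(0.278) - 0
= -ln(0.278) = 1.2801

1.2801


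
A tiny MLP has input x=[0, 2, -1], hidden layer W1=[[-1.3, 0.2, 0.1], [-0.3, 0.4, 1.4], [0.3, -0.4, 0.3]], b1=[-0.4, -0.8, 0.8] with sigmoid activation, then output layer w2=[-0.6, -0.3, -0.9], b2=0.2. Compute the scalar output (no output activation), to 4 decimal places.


z1[0] = (-1.3)·(0) + (0.2)·(2) + (0.1)·(-1) - 0.4 = -0.1
z1[1] = (-0.3)·(0) + (0.4)·(2) + (1.4)·(-1) - 0.8 = -1.4
z1[2] = (0.3)·(0) + (-0.4)·(2) + (0.3)·(-1) + 0.8 = -0.3
h = sigmoid(z1) = [0.475, 0.1978, 0.4256]
output = (-0.6)·(0.475) + (-0.3)·(0.1978) + (-0.9)·(0.4256) + 0.2 = -0.5274

-0.5274


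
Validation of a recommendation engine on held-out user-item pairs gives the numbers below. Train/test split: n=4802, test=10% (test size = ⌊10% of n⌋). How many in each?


Test = ⌊4802·10/100⌋ = 480
Train = 4802 - 480 = 4322

Train: 4322, Test: 480


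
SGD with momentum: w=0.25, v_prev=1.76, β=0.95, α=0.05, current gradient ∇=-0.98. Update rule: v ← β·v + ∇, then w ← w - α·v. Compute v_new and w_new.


v_new = 0.95·1.76 - 0.98 = 1.672 - 0.98 = 0.692
w_new = 0.25 - 0.05·0.692 = 0.25 - 0.0346 = 0.2154

v_new=0.692, w_new=0.2154


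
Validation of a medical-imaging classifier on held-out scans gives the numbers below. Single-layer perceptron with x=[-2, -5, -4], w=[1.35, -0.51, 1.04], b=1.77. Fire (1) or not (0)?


z = (-2)·(1.35) + (-5)·(-0.51) + (-4)·(1.04) + 1.77
  = -2.54
step(z) = 0 (z<0)

0


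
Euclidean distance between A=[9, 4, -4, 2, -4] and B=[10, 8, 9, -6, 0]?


d = √((9-10)² + (4-8)² + (-4-9)² + (2+ 6)² + (-4-0)²)
  = √(1 + 16 + 169 + 64 + 16)
  = √266 = 16.3095

16.3095


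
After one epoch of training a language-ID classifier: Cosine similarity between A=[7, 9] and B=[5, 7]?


A·B = 7·5 + 9·7 = 98
‖A‖ = √130 = 11.4018, ‖B‖ = √74 = 8.6023
cos = 98/(√130·√74) = 98/√9620 = 0.9992

0.9992


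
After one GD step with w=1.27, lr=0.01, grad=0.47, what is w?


w_new = w - α·∇
= 1.27 - 0.01·0.47
= 1.27 - 0.0047
= 1.2653

1.2653


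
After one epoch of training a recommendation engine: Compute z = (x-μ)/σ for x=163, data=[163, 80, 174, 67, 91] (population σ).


μ = 115, σ = 44.4747
z = (163 - 115)/44.4747 = 1.0793

1.0793


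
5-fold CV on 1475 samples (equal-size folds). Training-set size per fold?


Fold size = 1475/5 = 295
Training per fold = 1475 - 295 = 1180

1180


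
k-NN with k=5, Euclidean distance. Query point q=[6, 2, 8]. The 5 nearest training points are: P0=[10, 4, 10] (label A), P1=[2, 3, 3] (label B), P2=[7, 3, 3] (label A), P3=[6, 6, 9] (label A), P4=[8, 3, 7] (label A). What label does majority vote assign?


d(q,P0) = 4.899  (label A)
d(q,P1) = 6.4807  (label B)
d(q,P2) = 5.1962  (label A)
d(q,P3) = 4.1231  (label A)
d(q,P4) = 2.4495  (label A)
Votes: A=4, B=1
Majority → A

A


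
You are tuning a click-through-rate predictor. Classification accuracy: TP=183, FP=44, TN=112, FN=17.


Accuracy = (TP+TN)/(TP+TN+FP+FN)
= (183+112)/(356)
= 295/356 = 82.87%

82.87%


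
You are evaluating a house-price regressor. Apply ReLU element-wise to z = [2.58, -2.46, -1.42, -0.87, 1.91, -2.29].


ReLU(2.58) = max(0, 2.58) = 2.58
ReLU(-2.46) = max(0, -2.46) = 0.0
ReLU(-1.42) = max(0, -1.42) = 0.0
ReLU(-0.87) = max(0, -0.87) = 0.0
ReLU(1.91) = max(0, 1.91) = 1.91
ReLU(-2.29) = max(0, -2.29) = 0.0
result = [2.58, 0.0, 0.0, 0.0, 1.91, 0.0]

[2.58, 0.0, 0.0, 0.0, 1.91, 0.0]


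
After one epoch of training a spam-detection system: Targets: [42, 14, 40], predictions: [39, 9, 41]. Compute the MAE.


Absolute errors: |42-39|=3, |14-9|=5, |40-41|=1
Sum = 9
MAE = 9/3 = 3

3


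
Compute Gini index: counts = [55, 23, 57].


Probabilities: [55/135, 23/135, 57/135] ≈ [0.4074, 0.1704, 0.4222]
Σpᵢ² = (3025 + 529 + 3249)/135² = 6803/18225
Gini = 1 - Σpᵢ² = 1 - 6803/18225 = 0.6267

0.6267


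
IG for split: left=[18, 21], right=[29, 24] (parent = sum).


Parent = [47, 45], H_parent = 0.9997
H_left = 0.9957 (n=39), H_right = 0.9936 (n=53)
H_children = (39/92)·0.9957 + (53/92)·0.9936 = 0.9945
IG = 0.9997 - 0.9945 = 0.0052

0.0052


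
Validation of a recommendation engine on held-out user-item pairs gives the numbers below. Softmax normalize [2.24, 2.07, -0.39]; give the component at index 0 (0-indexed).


Exponentials: e^2.24=9.3933, e^2.07=7.9248, e^-0.39=0.6771
Sum = 17.9952
Softmax = [0.522, 0.4404, 0.0376]
p[0] = 9.3933/17.9952 = 0.522

0.522


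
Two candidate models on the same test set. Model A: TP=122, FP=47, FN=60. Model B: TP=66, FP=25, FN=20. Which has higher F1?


Model A: P=122/169=0.7219, R=122/182=0.6703, F1=2PR/(P+R)=2TP/(2TP+FP+FN)=244/351=0.6952
Model B: P=66/91=0.7253, R=66/86=0.7674, F1=2PR/(P+R)=2TP/(2TP+FP+FN)=132/177=0.7458
0.6952 < 0.7458 → Model B

Model B


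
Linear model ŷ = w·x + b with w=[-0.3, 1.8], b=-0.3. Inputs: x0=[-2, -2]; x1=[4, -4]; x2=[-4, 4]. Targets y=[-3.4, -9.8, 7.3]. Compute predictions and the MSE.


ŷ0 = (-0.3)·(-2) + (1.8)·(-2) - 0.3 = -3.3
ŷ1 = (-0.3)·(4) + (1.8)·(-4) - 0.3 = -8.7
ŷ2 = (-0.3)·(-4) + (1.8)·(4) - 0.3 = 8.1
errors² = [0.01, 1.21, 0.64]
MSE = 1.8600/3 = 0.62

0.62


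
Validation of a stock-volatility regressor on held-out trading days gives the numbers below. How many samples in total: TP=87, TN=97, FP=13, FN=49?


Total = TP + TN + FP + FN
= 87 + 97 + 13 + 49
= 246
(Predicted positive: 100, predicted negative: 146)

246


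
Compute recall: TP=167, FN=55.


Recall = TP/(TP+FN)
= 167/(167+55)
= 167/222 = 75.23%

75.23%


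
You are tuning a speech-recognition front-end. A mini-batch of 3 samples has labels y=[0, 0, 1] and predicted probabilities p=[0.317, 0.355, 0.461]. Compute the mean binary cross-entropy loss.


L[0] = -ln(1-0.317) = -ln(0.683) = 0.3813
L[1] = -ln(1-0.355) = -ln(0.645) = 0.4385
L[2] = -ln(0.461) = 0.7744
mean = (0.3813 + 0.4385 + 0.7744)/3 = 0.5314

0.5314


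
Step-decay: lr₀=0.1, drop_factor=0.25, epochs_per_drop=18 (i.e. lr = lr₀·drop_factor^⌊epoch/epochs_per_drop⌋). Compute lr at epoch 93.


n_drops = ⌊93/18⌋ = 5
lr = 0.1·0.25^5 = 0.1·0.0009765625 = 0.00009765625

0.00009765625


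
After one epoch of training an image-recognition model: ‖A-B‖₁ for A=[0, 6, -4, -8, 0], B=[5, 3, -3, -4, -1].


d = |0-5| + |6-3| + |-4+ 3| + |-8+ 4| + |0+ 1|
  = 5 + 3 + 1 + 4 + 1
  = 14

14


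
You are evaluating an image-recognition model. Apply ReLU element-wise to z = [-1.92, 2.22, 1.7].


ReLU(-1.92) = max(0, -1.92) = 0.0
ReLU(2.22) = max(0, 2.22) = 2.22
ReLU(1.7) = max(0, 1.7) = 1.7
result = [0.0, 2.22, 1.7]

[0.0, 2.22, 1.7]


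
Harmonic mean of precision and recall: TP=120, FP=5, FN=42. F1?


Precision = 120/125 = 0.96
Recall = 120/162 = 0.7407
F1 = 2·P·R/(P+R) = 2·TP/(2·TP+FP+FN) = 240/(240+5+42) = 240/287 = 0.8362

0.8362


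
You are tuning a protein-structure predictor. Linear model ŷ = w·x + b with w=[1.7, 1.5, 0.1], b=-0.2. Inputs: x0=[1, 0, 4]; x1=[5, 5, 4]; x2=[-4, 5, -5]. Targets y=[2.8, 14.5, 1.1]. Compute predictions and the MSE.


ŷ0 = (1.7)·(1) + (1.5)·(0) + (0.1)·(4) - 0.2 = 1.9
ŷ1 = (1.7)·(5) + (1.5)·(5) + (0.1)·(4) - 0.2 = 16.2
ŷ2 = (1.7)·(-4) + (1.5)·(5) + (0.1)·(-5) - 0.2 = 0.0
errors² = [0.81, 2.89, 1.21]
MSE = 4.9100/3 = 1.6367

1.6367


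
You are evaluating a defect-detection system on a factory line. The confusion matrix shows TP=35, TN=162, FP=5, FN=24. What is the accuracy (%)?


Accuracy = (TP+TN)/(TP+TN+FP+FN)
= (35+162)/(226)
= 197/226 = 87.17%

87.17%


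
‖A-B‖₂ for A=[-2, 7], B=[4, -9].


d = √((-2-4)² + (7+ 9)²)
  = √(36 + 256)
  = √292 = 17.088

17.088


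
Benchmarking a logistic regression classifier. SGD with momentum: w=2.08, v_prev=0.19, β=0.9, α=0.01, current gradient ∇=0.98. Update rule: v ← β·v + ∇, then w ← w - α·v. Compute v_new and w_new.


v_new = 0.9·0.19 + 0.98 = 0.171 + 0.98 = 1.151
w_new = 2.08 - 0.01·1.151 = 2.08 - 0.01151 = 2.06849

v_new=1.151, w_new=2.06849


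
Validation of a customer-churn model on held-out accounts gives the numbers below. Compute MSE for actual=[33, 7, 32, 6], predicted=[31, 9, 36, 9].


Squared errors: (33-31)²=4, (7-9)²=4, (32-36)²=16, (6-9)²=9
Sum = 33
MSE = 33/4 = 33/4

33/4


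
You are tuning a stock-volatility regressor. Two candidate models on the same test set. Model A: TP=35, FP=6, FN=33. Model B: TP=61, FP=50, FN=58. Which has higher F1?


Model A: P=35/41=0.8537, R=35/68=0.5147, F1=2PR/(P+R)=2TP/(2TP+FP+FN)=70/109=0.6422
Model B: P=61/111=0.5495, R=61/119=0.5126, F1=2PR/(P+R)=2TP/(2TP+FP+FN)=122/230=0.5304
0.6422 > 0.5304 → Model A

Model A


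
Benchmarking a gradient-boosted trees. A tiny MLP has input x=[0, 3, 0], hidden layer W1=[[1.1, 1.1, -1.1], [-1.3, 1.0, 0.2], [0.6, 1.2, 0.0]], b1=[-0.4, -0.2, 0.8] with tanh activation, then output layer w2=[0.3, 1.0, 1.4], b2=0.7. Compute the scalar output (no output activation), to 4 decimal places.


z1[0] = (1.1)·(0) + (1.1)·(3) + (-1.1)·(0) - 0.4 = 2.9
z1[1] = (-1.3)·(0) + (1.0)·(3) + (0.2)·(0) - 0.2 = 2.8
z1[2] = (0.6)·(0) + (1.2)·(3) + (0.0)·(0) + 0.8 = 4.4
h = tanh(z1) = [0.994, 0.9926, 0.9997]
output = (0.3)·(0.994) + (1.0)·(0.9926) + (1.4)·(0.9997) + 0.7 = 3.3904

3.3904


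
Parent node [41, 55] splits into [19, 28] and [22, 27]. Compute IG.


Parent = [41, 55], H_parent = 0.9846
H_left = 0.9734 (n=47), H_right = 0.9925 (n=49)
H_children = (47/96)·0.9734 + (49/96)·0.9925 = 0.9831
IG = 0.9846 - 0.9831 = 0.0015

0.0015


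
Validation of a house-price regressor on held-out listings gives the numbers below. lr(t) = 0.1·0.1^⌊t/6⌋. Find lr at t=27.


n_drops = ⌊27/6⌋ = 4
lr = 0.1·0.1^4 = 0.1·0.0001 = 0.00001

0.00001


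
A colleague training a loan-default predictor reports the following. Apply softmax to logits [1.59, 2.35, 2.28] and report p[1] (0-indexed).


Exponentials: e^1.59=4.9037, e^2.35=10.4856, e^2.28=9.7767
Sum = 25.166
Softmax = [0.1949, 0.4167, 0.3885]
p[1] = 10.4856/25.166 = 0.4167

0.4167


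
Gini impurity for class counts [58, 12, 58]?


Probabilities: [58/128, 12/128, 58/128] ≈ [0.4531, 0.0938, 0.4531]
Σpᵢ² = (3364 + 144 + 3364)/128² = 6872/16384
Gini = 1 - Σpᵢ² = 1 - 6872/16384 = 0.5806

0.5806


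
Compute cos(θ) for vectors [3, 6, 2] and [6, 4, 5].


A·B = 3·6 + 6·4 + 2·5 = 52
‖A‖ = √49 = 7, ‖B‖ = √77 = 8.775
cos = 52/(√49·√77) = 52/√3773 = 0.8466

0.8466


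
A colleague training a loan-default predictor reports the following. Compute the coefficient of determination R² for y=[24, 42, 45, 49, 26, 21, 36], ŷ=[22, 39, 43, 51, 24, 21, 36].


ȳ = 34.7143
SS_res = Σ(y-ŷ)² = 25
SS_tot = Σ(y-ȳ)² = 743.43
R² = 1 - SS_res/SS_tot = 1 - 0.0336 = 0.9664

0.9664


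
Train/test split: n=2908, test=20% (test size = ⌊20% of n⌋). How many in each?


Test = ⌊2908·20/100⌋ = 581
Train = 2908 - 581 = 2327

Train: 2327, Test: 581


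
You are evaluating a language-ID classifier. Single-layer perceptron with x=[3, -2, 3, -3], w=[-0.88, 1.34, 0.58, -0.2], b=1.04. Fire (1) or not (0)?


z = (3)·(-0.88) + (-2)·(1.34) + (3)·(0.58) + (-3)·(-0.2) + 1.04
  = -1.94
step(z) = 0 (z<0)

0


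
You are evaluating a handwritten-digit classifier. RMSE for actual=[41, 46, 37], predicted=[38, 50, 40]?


MSE = 34/3 = 11.3333
RMSE = √(34/3) = 3.3665

3.3665


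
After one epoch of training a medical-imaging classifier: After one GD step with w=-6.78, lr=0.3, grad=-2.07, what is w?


w_new = w - α·∇
= -6.78 - 0.3·-2.07
= -6.78 + 0.621
= -6.159

-6.159


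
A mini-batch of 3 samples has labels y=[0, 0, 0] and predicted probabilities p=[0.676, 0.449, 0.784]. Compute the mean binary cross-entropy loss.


L[0] = -ln(1-0.676) = -ln(0.324) = 1.127
L[1] = -ln(1-0.449) = -ln(0.551) = 0.596
L[2] = -ln(1-0.784) = -ln(0.216) = 1.5325
mean = (1.127 + 0.596 + 1.5325)/3 = 1.0852

1.0852


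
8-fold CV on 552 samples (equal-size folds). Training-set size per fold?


Fold size = 552/8 = 69
Training per fold = 552 - 69 = 483

483


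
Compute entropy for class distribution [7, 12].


Probabilities: [7/19, 12/19] ≈ [0.3684, 0.6316]
H = -((7/19)·log₂(7/19) + (12/19)·log₂(12/19))
  = 0.9495 bits

0.9495 bits


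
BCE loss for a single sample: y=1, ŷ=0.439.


BCE = -[y·ln(p) + (1-y)·ln(1-p)]
= -1·ln(0.439) - 0
= -ln(0.439) = 0.8233

0.8233


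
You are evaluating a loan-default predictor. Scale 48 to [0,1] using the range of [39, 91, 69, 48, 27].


min=27, max=91
(48-27)/(91-27) = 21/64 = 0.3281

0.3281


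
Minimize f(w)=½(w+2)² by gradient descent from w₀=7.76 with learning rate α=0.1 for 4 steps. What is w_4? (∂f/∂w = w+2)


step 1: grad = 7.76+2 = 9.76; w = 7.76 - 0.1·(9.76) = 6.784
step 2: grad = 6.784+2 = 8.784; w = 6.784 - 0.1·(8.784) = 5.9056
step 3: grad = 5.9056+2 = 7.9056; w = 5.9056 - 0.1·(7.9056) = 5.11504
step 4: grad = 5.11504+2 = 7.11504; w = 5.11504 - 0.1·(7.11504) = 4.403536

4.403536


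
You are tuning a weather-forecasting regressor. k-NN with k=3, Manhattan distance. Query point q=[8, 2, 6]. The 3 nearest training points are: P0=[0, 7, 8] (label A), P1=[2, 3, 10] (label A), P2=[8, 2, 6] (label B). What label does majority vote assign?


d(q,P0) = 15  (label A)
d(q,P1) = 11  (label A)
d(q,P2) = 0  (label B)
Votes: A=2, B=1
Majority → A

A


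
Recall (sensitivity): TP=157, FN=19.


Recall = TP/(TP+FN)
= 157/(157+19)
= 157/176 = 89.2%

89.2%


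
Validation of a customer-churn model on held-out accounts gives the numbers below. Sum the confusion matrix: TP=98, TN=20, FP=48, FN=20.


Total = TP + TN + FP + FN
= 98 + 20 + 48 + 20
= 186
(Predicted positive: 146, predicted negative: 40)

186


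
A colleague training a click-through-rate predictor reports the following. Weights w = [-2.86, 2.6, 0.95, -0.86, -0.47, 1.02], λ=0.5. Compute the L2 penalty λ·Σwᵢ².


‖w‖₂² = (-2.86)² + (2.6)² + (0.95)² + (-0.86)² + (-0.47)² + (1.02)²
     = 8.1796 + 6.76 + 0.9025 + 0.7396 + 0.2209 + 1.0404
     = 17.843
λ·‖w‖₂² = 0.5·17.843 = 8.9215

8.9215


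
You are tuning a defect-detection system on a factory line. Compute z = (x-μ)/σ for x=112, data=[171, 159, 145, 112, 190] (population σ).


μ = 155.4, σ = 26.2496
z = (112 - 155.4)/26.2496 = -1.6534

-1.6534


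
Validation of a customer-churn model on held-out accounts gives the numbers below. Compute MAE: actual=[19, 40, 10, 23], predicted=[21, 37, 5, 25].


Absolute errors: |19-21|=2, |40-37|=3, |10-5|=5, |23-25|=2
Sum = 12
MAE = 12/4 = 3

3


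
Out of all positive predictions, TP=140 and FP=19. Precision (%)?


Precision = TP/(TP+FP)
= 140/(140+19)
= 140/159 = 88.05%

88.05%


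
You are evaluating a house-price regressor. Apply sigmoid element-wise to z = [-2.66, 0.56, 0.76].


σ(-2.66) = 1/(1+e^2.66) = 0.0654
σ(0.56) = 1/(1+e^-0.56) = 0.6365
σ(0.76) = 1/(1+e^-0.76) = 0.6814
result = [0.0654, 0.6365, 0.6814]

[0.0654, 0.6365, 0.6814]


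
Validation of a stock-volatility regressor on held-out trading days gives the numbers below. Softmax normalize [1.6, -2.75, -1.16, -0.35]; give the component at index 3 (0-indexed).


Exponentials: e^1.6=4.953, e^-2.75=0.0639, e^-1.16=0.3135, e^-0.35=0.7047
Sum = 6.0351
Softmax = [0.8207, 0.0106, 0.0519, 0.1168]
p[3] = 0.7047/6.0351 = 0.1168

0.1168


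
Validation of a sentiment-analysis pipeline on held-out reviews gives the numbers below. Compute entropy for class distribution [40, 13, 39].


Probabilities: [40/92, 13/92, 39/92] ≈ [0.4348, 0.1413, 0.4239]
H = -((40/92)·log₂(40/92) + (13/92)·log₂(13/92) + (39/92)·log₂(39/92))
  = 1.4462 bits

1.4462 bits


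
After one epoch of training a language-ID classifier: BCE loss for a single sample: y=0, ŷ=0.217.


BCE = -[y·ln(p) + (1-y)·ln(1-p)]
= -0 - 1·ln(1-0.217)
= -ln(0.783) = 0.2446

0.2446


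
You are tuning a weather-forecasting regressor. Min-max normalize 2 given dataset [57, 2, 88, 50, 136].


min=2, max=136
(2-2)/(136-2) = 0/134 = 0.0

0.0


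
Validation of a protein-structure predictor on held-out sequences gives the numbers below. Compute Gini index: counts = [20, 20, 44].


Probabilities: [20/84, 20/84, 44/84] ≈ [0.2381, 0.2381, 0.5238]
Σpᵢ² = (400 + 400 + 1936)/84² = 2736/7056
Gini = 1 - Σpᵢ² = 1 - 2736/7056 = 0.6122

0.6122


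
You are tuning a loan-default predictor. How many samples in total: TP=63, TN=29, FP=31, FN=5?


Total = TP + TN + FP + FN
= 63 + 29 + 31 + 5
= 128
(Predicted positive: 94, predicted negative: 34)

128


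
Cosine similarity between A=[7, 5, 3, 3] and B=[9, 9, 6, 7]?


A·B = 7·9 + 5·9 + 3·6 + 3·7 = 147
‖A‖ = √92 = 9.5917, ‖B‖ = √247 = 15.7162
cos = 147/(√92·√247) = 147/√22724 = 0.9752

0.9752


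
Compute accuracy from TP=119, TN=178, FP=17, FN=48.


Accuracy = (TP+TN)/(TP+TN+FP+FN)
= (119+178)/(362)
= 297/362 = 82.04%

82.04%


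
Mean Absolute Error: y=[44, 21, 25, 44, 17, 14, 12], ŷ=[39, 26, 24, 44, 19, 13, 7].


Absolute errors: |44-39|=5, |21-26|=5, |25-24|=1, |44-44|=0, |17-19|=2, |14-13|=1, |12-7|=5
Sum = 19
MAE = 19/7 = 19/7

19/7


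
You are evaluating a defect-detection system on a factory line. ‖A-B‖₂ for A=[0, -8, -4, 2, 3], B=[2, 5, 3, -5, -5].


d = √((0-2)² + (-8-5)² + (-4-3)² + (2+ 5)² + (3+ 5)²)
  = √(4 + 169 + 49 + 49 + 64)
  = √335 = 18.303

18.303


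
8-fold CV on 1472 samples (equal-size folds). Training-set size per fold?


Fold size = 1472/8 = 184
Training per fold = 1472 - 184 = 1288

1288


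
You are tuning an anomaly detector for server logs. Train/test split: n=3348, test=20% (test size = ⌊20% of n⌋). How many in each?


Test = ⌊3348·20/100⌋ = 669
Train = 3348 - 669 = 2679

Train: 2679, Test: 669


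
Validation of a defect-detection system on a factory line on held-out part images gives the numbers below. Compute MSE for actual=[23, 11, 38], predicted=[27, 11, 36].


Squared errors: (23-27)²=16, (11-11)²=0, (38-36)²=4
Sum = 20
MSE = 20/3 = 20/3

20/3


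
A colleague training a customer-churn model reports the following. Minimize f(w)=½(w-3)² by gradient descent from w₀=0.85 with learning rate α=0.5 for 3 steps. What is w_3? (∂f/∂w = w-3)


step 1: grad = 0.85-3 = -2.15; w = 0.85 - 0.5·(-2.15) = 1.925
step 2: grad = 1.925-3 = -1.075; w = 1.925 - 0.5·(-1.075) = 2.4625
step 3: grad = 2.4625-3 = -0.5375; w = 2.4625 - 0.5·(-0.5375) = 2.73125

2.73125


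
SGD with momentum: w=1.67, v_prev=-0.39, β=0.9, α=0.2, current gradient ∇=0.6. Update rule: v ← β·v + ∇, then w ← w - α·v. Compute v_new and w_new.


v_new = 0.9·-0.39 + 0.6 = -0.351 + 0.6 = 0.249
w_new = 1.67 - 0.2·0.249 = 1.67 - 0.0498 = 1.6202

v_new=0.249, w_new=1.6202


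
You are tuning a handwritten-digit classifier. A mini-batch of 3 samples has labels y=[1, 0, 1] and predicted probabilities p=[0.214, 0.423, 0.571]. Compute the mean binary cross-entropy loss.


L[0] = -ln(0.214) = 1.5418
L[1] = -ln(1-0.423) = -ln(0.577) = 0.5499
L[2] = -ln(0.571) = 0.5604
mean = (1.5418 + 0.5499 + 0.5604)/3 = 0.884

0.884


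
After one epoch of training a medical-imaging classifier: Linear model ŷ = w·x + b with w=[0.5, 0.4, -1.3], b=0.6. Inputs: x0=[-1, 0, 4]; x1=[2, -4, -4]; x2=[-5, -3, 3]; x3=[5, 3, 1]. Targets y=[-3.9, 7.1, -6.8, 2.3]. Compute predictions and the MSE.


ŷ0 = (0.5)·(-1) + (0.4)·(0) + (-1.3)·(4) + 0.6 = -5.1
ŷ1 = (0.5)·(2) + (0.4)·(-4) + (-1.3)·(-4) + 0.6 = 5.2
ŷ2 = (0.5)·(-5) + (0.4)·(-3) + (-1.3)·(3) + 0.6 = -7.0
ŷ3 = (0.5)·(5) + (0.4)·(3) + (-1.3)·(1) + 0.6 = 3.0
errors² = [1.44, 3.61, 0.04, 0.49]
MSE = 5.5800/4 = 1.395

1.395


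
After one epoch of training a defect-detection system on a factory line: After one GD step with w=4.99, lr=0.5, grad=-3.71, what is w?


w_new = w - α·∇
= 4.99 - 0.5·-3.71
= 4.99 + 1.855
= 6.845

6.845


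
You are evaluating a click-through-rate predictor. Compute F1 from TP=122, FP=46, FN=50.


Precision = 122/168 = 0.7262
Recall = 122/172 = 0.7093
F1 = 2·P·R/(P+R) = 2·TP/(2·TP+FP+FN) = 244/(244+46+50) = 244/340 = 0.7176

0.7176


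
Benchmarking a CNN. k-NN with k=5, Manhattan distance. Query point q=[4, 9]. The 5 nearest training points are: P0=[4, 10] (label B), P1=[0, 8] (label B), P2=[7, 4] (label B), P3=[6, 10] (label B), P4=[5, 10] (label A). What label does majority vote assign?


d(q,P0) = 1  (label B)
d(q,P1) = 5  (label B)
d(q,P2) = 8  (label B)
d(q,P3) = 3  (label B)
d(q,P4) = 2  (label A)
Votes: A=1, B=4
Majority → B

B


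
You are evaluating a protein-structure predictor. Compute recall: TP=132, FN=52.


Recall = TP/(TP+FN)
= 132/(132+52)
= 132/184 = 71.74%

71.74%


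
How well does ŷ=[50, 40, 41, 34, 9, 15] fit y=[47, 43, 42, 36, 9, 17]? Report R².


ȳ = 32.3333
SS_res = Σ(y-ŷ)² = 27
SS_tot = Σ(y-ȳ)² = 1215.33
R² = 1 - SS_res/SS_tot = 1 - 0.0222 = 0.9778

0.9778


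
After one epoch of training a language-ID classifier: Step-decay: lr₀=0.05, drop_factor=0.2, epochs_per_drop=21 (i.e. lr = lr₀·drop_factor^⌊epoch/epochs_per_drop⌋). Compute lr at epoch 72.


n_drops = ⌊72/21⌋ = 3
lr = 0.05·0.2^3 = 0.05·0.008 = 0.0004

0.0004


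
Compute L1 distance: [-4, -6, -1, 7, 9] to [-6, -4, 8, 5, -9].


d = |-4+ 6| + |-6+ 4| + |-1-8| + |7-5| + |9+ 9|
  = 2 + 2 + 9 + 2 + 18
  = 33

33


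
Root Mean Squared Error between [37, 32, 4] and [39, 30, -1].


MSE = 33/3 = 11
RMSE = √(33/3) = 3.3166

3.3166


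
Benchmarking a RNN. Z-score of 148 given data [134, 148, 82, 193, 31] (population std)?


μ = 117.6, σ = 55.9378
z = (148 - 117.6)/55.9378 = 0.5435

0.5435


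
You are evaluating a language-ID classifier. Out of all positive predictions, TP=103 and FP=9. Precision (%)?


Precision = TP/(TP+FP)
= 103/(103+9)
= 103/112 = 91.96%

91.96%


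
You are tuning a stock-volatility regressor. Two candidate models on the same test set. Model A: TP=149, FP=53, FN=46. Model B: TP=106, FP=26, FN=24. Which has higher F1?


Model A: P=149/202=0.7376, R=149/195=0.7641, F1=2PR/(P+R)=2TP/(2TP+FP+FN)=298/397=0.7506
Model B: P=106/132=0.803, R=106/130=0.8154, F1=2PR/(P+R)=2TP/(2TP+FP+FN)=212/262=0.8092
0.7506 < 0.8092 → Model B

Model B


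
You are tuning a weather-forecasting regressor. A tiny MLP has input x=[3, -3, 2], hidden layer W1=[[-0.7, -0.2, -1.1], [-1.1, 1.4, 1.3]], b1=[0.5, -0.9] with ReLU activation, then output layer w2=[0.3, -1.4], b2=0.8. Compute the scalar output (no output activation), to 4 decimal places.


z1[0] = (-0.7)·(3) + (-0.2)·(-3) + (-1.1)·(2) + 0.5 = -3.2
z1[1] = (-1.1)·(3) + (1.4)·(-3) + (1.3)·(2) - 0.9 = -5.8
h = ReLU(z1) = [0.0, 0.0]
output = (0.3)·(0.0) + (-1.4)·(0.0) + 0.8 = 0.8

0.8


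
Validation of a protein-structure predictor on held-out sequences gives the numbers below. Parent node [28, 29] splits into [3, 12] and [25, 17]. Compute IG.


Parent = [28, 29], H_parent = 0.9998
H_left = 0.7219 (n=15), H_right = 0.9737 (n=42)
H_children = (15/57)·0.7219 + (42/57)·0.9737 = 0.9074
IG = 0.9998 - 0.9074 = 0.0924

0.0924


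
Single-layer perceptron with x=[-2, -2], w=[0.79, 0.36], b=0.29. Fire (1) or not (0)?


z = (-2)·(0.79) + (-2)·(0.36) + 0.29
  = -2.01
step(z) = 0 (z<0)

0


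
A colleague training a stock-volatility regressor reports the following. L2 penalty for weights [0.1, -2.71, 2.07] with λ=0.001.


‖w‖₂² = (0.1)² + (-2.71)² + (2.07)²
     = 0.01 + 7.3441 + 4.2849
     = 11.639
λ·‖w‖₂² = 0.001·11.639 = 0.011639

0.011639


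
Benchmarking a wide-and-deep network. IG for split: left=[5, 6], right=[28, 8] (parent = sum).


Parent = [33, 14], H_parent = 0.8787
H_left = 0.994 (n=11), H_right = 0.7642 (n=36)
H_children = (11/47)·0.994 + (36/47)·0.7642 = 0.818
IG = 0.8787 - 0.818 = 0.0607

0.0607


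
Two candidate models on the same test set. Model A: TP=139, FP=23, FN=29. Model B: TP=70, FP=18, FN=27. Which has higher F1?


Model A: P=139/162=0.858, R=139/168=0.8274, F1=2PR/(P+R)=2TP/(2TP+FP+FN)=278/330=0.8424
Model B: P=70/88=0.7955, R=70/97=0.7216, F1=2PR/(P+R)=2TP/(2TP+FP+FN)=140/185=0.7568
0.8424 > 0.7568 → Model A

Model A
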